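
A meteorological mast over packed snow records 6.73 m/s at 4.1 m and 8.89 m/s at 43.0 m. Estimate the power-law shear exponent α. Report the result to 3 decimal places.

α ≈ 0.118

Power law: V₂/V₁ = (z₂/z₁)^α ⇒ α = ln(V₂/V₁) / ln(z₂/z₁)
α = ln(8.89/6.73) / ln(43.0/4.1) = ln(1.3210) / ln(10.4878)
  = 0.27835 / 2.35021 = 0.11844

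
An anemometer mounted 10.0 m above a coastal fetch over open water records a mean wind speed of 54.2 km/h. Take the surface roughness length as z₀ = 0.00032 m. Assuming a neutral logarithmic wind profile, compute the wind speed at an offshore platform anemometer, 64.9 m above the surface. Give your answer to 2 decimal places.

Log law: V(z) ∝ ln(z/z₀), so V₂/V₁ = ln(z₂/z₀) / ln(z₁/z₀).
ln(64.9/0.00032) = 12.2200, ln(10.0/0.00032) = 10.3498
V₂ = 54.2 × 12.2200/10.3498 = 54.2 × 1.1807 = 63.9942 km/h

63.99 km/h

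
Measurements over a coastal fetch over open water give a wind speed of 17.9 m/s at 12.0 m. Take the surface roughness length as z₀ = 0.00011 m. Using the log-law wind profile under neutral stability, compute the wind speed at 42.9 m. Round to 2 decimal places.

Log law: V(z) ∝ ln(z/z₀), so V₂/V₁ = ln(z₂/z₀) / ln(z₁/z₀).
ln(42.9/0.00011) = 12.8739, ln(12.0/0.00011) = 11.5999
V₂ = 17.9 × 12.8739/11.5999 = 17.9 × 1.1098 = 19.8659 m/s

19.87 m/s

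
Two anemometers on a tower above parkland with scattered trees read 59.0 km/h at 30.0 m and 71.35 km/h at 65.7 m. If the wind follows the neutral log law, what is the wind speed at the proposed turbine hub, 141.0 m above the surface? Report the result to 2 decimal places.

83.38 km/h

Log law: V ∝ ln(z/z₀). From the pair, with r = V₁/V₂ = 0.82691,
ln z₀ = (ln z₁ − r·ln z₂)/(1 − r) = (3.4012 − 0.82691×4.1851)/0.17309 = -0.3438 → z₀ = 0.7091 m
V₃ = V₁ · ln(z₃/z₀)/ln(z₁/z₀) = 59.0 × 5.2925/3.7450 = 83.3811 km/h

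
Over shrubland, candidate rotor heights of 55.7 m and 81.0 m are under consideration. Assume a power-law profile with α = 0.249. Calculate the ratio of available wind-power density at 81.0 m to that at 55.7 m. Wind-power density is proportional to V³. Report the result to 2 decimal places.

1.32

Speed ratio: V_B/V_A = (z_B/z_A)^α = (81.0/55.7)^0.249 = (1.4542)^0.249 = 1.09773
Power-density ratio: P_B/P_A = (V_B/V_A)³ = (1.09773)³ = 1.32277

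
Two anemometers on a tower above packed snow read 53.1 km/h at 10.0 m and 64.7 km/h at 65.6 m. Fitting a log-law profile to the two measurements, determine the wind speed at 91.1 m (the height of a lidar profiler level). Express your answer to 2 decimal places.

66.73 km/h

Log law: V ∝ ln(z/z₀). From the pair, with r = V₁/V₂ = 0.82071,
ln z₀ = (ln z₁ − r·ln z₂)/(1 − r) = (2.3026 − 0.82071×4.1836)/0.17929 = -6.3078 → z₀ = 0.001822 m
V₃ = V₁ · ln(z₃/z₀)/ln(z₁/z₀) = 53.1 × 10.8198/8.6104 = 66.7251 km/h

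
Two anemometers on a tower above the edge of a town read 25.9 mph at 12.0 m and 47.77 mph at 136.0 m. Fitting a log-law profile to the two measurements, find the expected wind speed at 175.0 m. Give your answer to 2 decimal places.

50.04 mph

Log law: V ∝ ln(z/z₀). From the pair, with r = V₁/V₂ = 0.54218,
ln z₀ = (ln z₁ − r·ln z₂)/(1 − r) = (2.4849 − 0.54218×4.9127)/0.45782 = -0.3902 → z₀ = 0.6769 m
V₃ = V₁ · ln(z₃/z₀)/ln(z₁/z₀) = 25.9 × 5.5550/2.8751 = 50.0413 mph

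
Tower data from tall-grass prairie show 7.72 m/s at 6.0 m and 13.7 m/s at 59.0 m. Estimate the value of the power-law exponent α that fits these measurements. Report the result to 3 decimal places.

Power law: V₂/V₁ = (z₂/z₁)^α ⇒ α = ln(V₂/V₁) / ln(z₂/z₁)
α = ln(13.7/7.72) / ln(59.0/6.0) = ln(1.7746) / ln(9.8333)
  = 0.57358 / 2.28578 = 0.25093

α ≈ 0.251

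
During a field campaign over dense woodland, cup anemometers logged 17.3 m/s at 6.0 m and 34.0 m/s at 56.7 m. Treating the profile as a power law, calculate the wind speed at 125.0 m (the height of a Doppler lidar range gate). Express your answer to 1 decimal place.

43.1 m/s

First find α: α = ln(V₂/V₁)/ln(z₂/z₁) = ln(34.0/17.3)/ln(56.7/6.0) = 0.67565/2.24601 = 0.3008
Extrapolate from 56.7 m to 125.0 m: V₃ = 34.0 × (125.0/56.7)^0.3008 = 34.0 × 1.2685 = 43.1280 m/s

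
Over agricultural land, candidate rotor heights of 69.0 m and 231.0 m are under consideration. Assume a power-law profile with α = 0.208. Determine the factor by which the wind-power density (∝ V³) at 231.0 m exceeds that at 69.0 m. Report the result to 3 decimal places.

2.125

Speed ratio: V_B/V_A = (z_B/z_A)^α = (231.0/69.0)^0.208 = (3.3478)^0.208 = 1.28573
Power-density ratio: P_B/P_A = (V_B/V_A)³ = (1.28573)³ = 2.12546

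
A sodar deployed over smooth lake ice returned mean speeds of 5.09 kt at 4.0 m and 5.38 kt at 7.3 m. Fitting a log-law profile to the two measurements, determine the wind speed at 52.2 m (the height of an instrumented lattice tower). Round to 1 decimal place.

Log law: V ∝ ln(z/z₀). From the pair, with r = V₁/V₂ = 0.94610,
ln z₀ = (ln z₁ − r·ln z₂)/(1 − r) = (1.3863 − 0.94610×1.9879)/0.05390 = -9.1725 → z₀ = 0.0001039 m
V₃ = V₁ · ln(z₃/z₀)/ln(z₁/z₀) = 5.09 × 13.1276/10.5588 = 6.3283 kt

6.3 kt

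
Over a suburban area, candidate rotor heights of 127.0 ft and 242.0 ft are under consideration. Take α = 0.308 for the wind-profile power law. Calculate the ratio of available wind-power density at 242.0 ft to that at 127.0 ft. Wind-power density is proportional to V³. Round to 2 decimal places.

1.81

Speed ratio: V_B/V_A = (z_B/z_A)^α = (242.0/127.0)^0.308 = (1.9055)^0.308 = 1.21967
Power-density ratio: P_B/P_A = (V_B/V_A)³ = (1.21967)³ = 1.81439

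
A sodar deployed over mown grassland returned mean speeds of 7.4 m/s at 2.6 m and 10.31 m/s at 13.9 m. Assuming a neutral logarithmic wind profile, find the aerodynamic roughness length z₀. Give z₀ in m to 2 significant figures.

Log law: V(z) ∝ ln(z/z₀). With r = V₁/V₂ = 7.4/10.31 = 0.71775,
r · ln(z₂/z₀) = ln(z₁/z₀) ⇒ ln z₀ = (ln z₁ − r·ln z₂)/(1 − r)
ln z₀ = (0.95551 − 0.71775×2.63189) / 0.28225 = -3.3074
z₀ = exp(-3.3074) = 0.03661 m

z₀ ≈ 0.037 m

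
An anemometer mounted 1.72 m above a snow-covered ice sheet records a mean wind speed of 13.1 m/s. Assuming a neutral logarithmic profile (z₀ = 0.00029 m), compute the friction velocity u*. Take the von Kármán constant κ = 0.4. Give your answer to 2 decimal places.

u* ≈ 0.60 m/s

Log law: V(z) = (u*/κ) · ln(z/z₀) ⇒ u* = κ · V / ln(z/z₀)
u* = 0.4 × 13.1 / ln(1.72/0.00029) = 0.4 × 13.1 / 8.6880
   = 5.2400 / 8.6880 = 0.6031 m/s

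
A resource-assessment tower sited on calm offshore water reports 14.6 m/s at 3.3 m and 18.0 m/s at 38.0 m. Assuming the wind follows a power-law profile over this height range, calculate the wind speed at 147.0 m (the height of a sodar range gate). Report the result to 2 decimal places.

First find α: α = ln(V₂/V₁)/ln(z₂/z₁) = ln(18.0/14.6)/ln(38.0/3.3) = 0.20935/2.44366 = 0.0857
Extrapolate from 38.0 m to 147.0 m: V₃ = 18.0 × (147.0/38.0)^0.0857 = 18.0 × 1.1229 = 20.2119 m/s

20.21 m/s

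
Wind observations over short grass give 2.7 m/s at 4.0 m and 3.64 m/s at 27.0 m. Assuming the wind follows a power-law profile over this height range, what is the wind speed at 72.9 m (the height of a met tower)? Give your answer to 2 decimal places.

4.25 m/s

First find α: α = ln(V₂/V₁)/ln(z₂/z₁) = ln(3.64/2.7)/ln(27.0/4.0) = 0.29873/1.90954 = 0.1564
Extrapolate from 27.0 m to 72.9 m: V₃ = 3.64 × (72.9/27.0)^0.1564 = 3.64 × 1.1681 = 4.2519 m/s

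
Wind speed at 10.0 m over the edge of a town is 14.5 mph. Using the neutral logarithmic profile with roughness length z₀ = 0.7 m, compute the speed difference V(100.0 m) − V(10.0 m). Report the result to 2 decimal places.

Log law: V₂ = V₁ · ln(z₂/z₀)/ln(z₁/z₀) = 14.5 × 4.9618/2.6593 = 27.0552 mph
ΔV = 27.0552 − 14.5 = 12.5552 mph

12.56 mph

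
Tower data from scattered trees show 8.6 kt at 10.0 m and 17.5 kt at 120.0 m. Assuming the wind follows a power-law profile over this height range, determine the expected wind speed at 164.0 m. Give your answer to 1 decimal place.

First find α: α = ln(V₂/V₁)/ln(z₂/z₁) = ln(17.5/8.6)/ln(120.0/10.0) = 0.71044/2.48491 = 0.2859
Extrapolate from 120.0 m to 164.0 m: V₃ = 17.5 × (164.0/120.0)^0.2859 = 17.5 × 1.0934 = 19.1348 kt

19.1 kt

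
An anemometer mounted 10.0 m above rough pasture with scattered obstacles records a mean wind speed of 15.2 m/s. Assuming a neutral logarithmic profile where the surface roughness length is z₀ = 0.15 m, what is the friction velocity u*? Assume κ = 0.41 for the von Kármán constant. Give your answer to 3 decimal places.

u* ≈ 1.484 m/s

Log law: V(z) = (u*/κ) · ln(z/z₀) ⇒ u* = κ · V / ln(z/z₀)
u* = 0.41 × 15.2 / ln(10.0/0.15) = 0.41 × 15.2 / 4.1997
   = 6.2320 / 4.1997 = 1.4839 m/s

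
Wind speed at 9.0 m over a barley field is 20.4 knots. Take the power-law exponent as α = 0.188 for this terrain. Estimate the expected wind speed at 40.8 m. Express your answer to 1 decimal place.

27.1 knots

Power-law profile: V₂ = V₁ · (z₂/z₁)^α
V₂ = 20.4 × (40.8/9.0)^0.188 = 20.4 × (4.5333)^0.188
    = 20.4 × 1.3286 = 27.1042 knots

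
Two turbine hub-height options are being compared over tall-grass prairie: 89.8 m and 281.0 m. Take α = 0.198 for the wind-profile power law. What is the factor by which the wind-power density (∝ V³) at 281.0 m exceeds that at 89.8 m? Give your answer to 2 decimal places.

1.97

Speed ratio: V_B/V_A = (z_B/z_A)^α = (281.0/89.8)^0.198 = (3.1292)^0.198 = 1.25342
Power-density ratio: P_B/P_A = (V_B/V_A)³ = (1.25342)³ = 1.96918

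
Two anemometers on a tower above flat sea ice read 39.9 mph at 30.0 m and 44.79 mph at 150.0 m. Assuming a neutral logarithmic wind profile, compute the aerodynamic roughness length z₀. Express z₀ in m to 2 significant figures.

Log law: V(z) ∝ ln(z/z₀). With r = V₁/V₂ = 39.9/44.79 = 0.89082,
r · ln(z₂/z₀) = ln(z₁/z₀) ⇒ ln z₀ = (ln z₁ − r·ln z₂)/(1 − r)
ln z₀ = (3.40120 − 0.89082×5.01064) / 0.10918 = -9.7310
z₀ = exp(-9.7310) = 0.00005941 m

z₀ ≈ 0.000059 m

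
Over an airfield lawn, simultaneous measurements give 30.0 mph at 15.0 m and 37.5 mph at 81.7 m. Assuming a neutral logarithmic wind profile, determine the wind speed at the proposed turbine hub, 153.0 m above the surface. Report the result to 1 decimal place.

40.3 mph

Log law: V ∝ ln(z/z₀). From the pair, with r = V₁/V₂ = 0.80000,
ln z₀ = (ln z₁ − r·ln z₂)/(1 − r) = (2.7081 − 0.80000×4.4031)/0.20000 = -4.0720 → z₀ = 0.01704 m
V₃ = V₁ · ln(z₃/z₀)/ln(z₁/z₀) = 30.0 × 9.1024/6.7800 = 40.2760 mph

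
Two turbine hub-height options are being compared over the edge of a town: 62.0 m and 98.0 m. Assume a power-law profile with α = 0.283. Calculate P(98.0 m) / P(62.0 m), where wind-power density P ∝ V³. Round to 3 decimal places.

1.475

Speed ratio: V_B/V_A = (z_B/z_A)^α = (98.0/62.0)^0.283 = (1.5806)^0.283 = 1.13834
Power-density ratio: P_B/P_A = (V_B/V_A)³ = (1.13834)³ = 1.47506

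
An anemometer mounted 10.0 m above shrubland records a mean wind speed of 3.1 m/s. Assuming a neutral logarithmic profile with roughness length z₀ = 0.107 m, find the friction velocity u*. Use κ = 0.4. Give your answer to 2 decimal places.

u* ≈ 0.27 m/s

Log law: V(z) = (u*/κ) · ln(z/z₀) ⇒ u* = κ · V / ln(z/z₀)
u* = 0.4 × 3.1 / ln(10.0/0.107) = 0.4 × 3.1 / 4.5375
   = 1.2400 / 4.5375 = 0.2733 m/s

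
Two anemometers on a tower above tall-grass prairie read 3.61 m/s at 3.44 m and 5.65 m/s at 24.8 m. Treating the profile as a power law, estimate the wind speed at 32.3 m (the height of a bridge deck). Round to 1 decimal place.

6.0 m/s

First find α: α = ln(V₂/V₁)/ln(z₂/z₁) = ln(5.65/3.61)/ln(24.8/3.44) = 0.44795/1.97537 = 0.2268
Extrapolate from 24.8 m to 32.3 m: V₃ = 5.65 × (32.3/24.8)^0.2268 = 5.65 × 1.0617 = 5.9989 m/s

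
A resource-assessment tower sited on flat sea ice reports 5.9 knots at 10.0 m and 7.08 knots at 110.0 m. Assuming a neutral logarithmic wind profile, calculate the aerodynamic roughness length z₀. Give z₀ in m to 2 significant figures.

z₀ ≈ 0.000062 m

Log law: V(z) ∝ ln(z/z₀). With r = V₁/V₂ = 5.9/7.08 = 0.83333,
r · ln(z₂/z₀) = ln(z₁/z₀) ⇒ ln z₀ = (ln z₁ − r·ln z₂)/(1 − r)
ln z₀ = (2.30259 − 0.83333×4.70048) / 0.16667 = -9.6869
z₀ = exp(-9.6869) = 0.00006209 m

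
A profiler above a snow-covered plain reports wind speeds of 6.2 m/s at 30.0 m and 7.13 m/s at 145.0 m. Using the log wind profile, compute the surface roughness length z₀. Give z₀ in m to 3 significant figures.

z₀ ≈ 0.000823 m

Log law: V(z) ∝ ln(z/z₀). With r = V₁/V₂ = 6.2/7.13 = 0.86957,
r · ln(z₂/z₀) = ln(z₁/z₀) ⇒ ln z₀ = (ln z₁ − r·ln z₂)/(1 − r)
ln z₀ = (3.40120 − 0.86957×4.97673) / 0.13043 = -7.1024
z₀ = exp(-7.1024) = 0.0008231 m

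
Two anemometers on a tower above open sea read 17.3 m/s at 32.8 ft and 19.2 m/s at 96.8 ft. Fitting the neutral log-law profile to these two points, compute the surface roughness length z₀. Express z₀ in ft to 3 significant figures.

z₀ ≈ 0.00172 ft

Log law: V(z) ∝ ln(z/z₀). With r = V₁/V₂ = 17.3/19.2 = 0.90104,
r · ln(z₂/z₀) = ln(z₁/z₀) ⇒ ln z₀ = (ln z₁ − r·ln z₂)/(1 − r)
ln z₀ = (3.49043 − 0.90104×4.57265) / 0.09896 = -6.3635
z₀ = exp(-6.3635) = 0.001723 ft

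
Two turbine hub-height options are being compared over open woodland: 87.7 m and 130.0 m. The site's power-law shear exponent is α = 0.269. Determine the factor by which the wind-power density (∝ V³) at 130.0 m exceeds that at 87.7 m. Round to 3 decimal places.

1.374

Speed ratio: V_B/V_A = (z_B/z_A)^α = (130.0/87.7)^0.269 = (1.4823)^0.269 = 1.11169
Power-density ratio: P_B/P_A = (V_B/V_A)³ = (1.11169)³ = 1.37389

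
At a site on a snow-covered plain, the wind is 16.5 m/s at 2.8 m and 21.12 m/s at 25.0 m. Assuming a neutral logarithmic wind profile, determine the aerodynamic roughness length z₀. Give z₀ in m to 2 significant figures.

z₀ ≈ 0.0011 m

Log law: V(z) ∝ ln(z/z₀). With r = V₁/V₂ = 16.5/21.12 = 0.78125,
r · ln(z₂/z₀) = ln(z₁/z₀) ⇒ ln z₀ = (ln z₁ − r·ln z₂)/(1 − r)
ln z₀ = (1.02962 − 0.78125×3.21888) / 0.21875 = -6.7892
z₀ = exp(-6.7892) = 0.001126 m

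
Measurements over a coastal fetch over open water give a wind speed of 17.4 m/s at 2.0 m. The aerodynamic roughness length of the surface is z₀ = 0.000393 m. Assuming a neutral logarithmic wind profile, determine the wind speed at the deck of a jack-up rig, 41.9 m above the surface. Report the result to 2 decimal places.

23.60 m/s

Log law: V(z) ∝ ln(z/z₀), so V₂/V₁ = ln(z₂/z₀) / ln(z₁/z₀).
ln(41.9/0.000393) = 11.5770, ln(2.0/0.000393) = 8.5348
V₂ = 17.4 × 11.5770/8.5348 = 17.4 × 1.3564 = 23.6020 m/s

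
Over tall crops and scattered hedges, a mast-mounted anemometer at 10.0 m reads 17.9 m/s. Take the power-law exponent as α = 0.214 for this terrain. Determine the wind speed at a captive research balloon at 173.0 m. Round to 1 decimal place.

32.9 m/s

Power-law profile: V₂ = V₁ · (z₂/z₁)^α
V₂ = 17.9 × (173.0/10.0)^0.214 = 17.9 × (17.3000)^0.214
    = 17.9 × 1.8405 = 32.9454 m/s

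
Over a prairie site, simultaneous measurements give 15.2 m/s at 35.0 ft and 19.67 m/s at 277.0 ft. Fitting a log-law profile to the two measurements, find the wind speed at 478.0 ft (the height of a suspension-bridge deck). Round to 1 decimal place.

Log law: V ∝ ln(z/z₀). From the pair, with r = V₁/V₂ = 0.77275,
ln z₀ = (ln z₁ − r·ln z₂)/(1 − r) = (3.5553 − 0.77275×5.6240)/0.22725 = -3.4791 → z₀ = 0.03084 ft
V₃ = V₁ · ln(z₃/z₀)/ln(z₁/z₀) = 15.2 × 9.6487/7.0344 = 20.8489 m/s

20.8 m/s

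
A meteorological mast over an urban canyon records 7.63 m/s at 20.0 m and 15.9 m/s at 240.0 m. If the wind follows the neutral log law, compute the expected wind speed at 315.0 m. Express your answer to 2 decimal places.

Log law: V ∝ ln(z/z₀). From the pair, with r = V₁/V₂ = 0.47987,
ln z₀ = (ln z₁ − r·ln z₂)/(1 − r) = (2.9957 − 0.47987×5.4806)/0.52013 = 0.7031 → z₀ = 2.020 m
V₃ = V₁ · ln(z₃/z₀)/ln(z₁/z₀) = 7.63 × 5.0494/2.2926 = 16.8050 m/s

16.81 m/s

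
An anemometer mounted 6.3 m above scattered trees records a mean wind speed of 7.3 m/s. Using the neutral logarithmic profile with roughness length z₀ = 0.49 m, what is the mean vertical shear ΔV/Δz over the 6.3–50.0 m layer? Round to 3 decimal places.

Log law: V₂ = V₁ · ln(z₂/z₀)/ln(z₁/z₀) = 7.3 × 4.6254/2.5539 = 13.2210 m/s
ΔV/Δz = (13.2210 − 7.3)/(50.0 − 6.3) = 5.9210/43.7000 = 0.13549 m/s/m

0.135 m/s/m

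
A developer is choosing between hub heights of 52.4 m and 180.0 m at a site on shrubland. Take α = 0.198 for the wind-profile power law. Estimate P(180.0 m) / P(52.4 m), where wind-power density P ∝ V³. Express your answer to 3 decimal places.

Speed ratio: V_B/V_A = (z_B/z_A)^α = (180.0/52.4)^0.198 = (3.4351)^0.198 = 1.27678
Power-density ratio: P_B/P_A = (V_B/V_A)³ = (1.27678)³ = 2.08137

2.081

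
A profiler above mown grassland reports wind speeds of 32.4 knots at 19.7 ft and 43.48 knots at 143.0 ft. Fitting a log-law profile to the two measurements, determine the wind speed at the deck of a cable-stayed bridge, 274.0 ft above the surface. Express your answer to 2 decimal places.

47.11 knots

Log law: V ∝ ln(z/z₀). From the pair, with r = V₁/V₂ = 0.74517,
ln z₀ = (ln z₁ − r·ln z₂)/(1 − r) = (2.9806 − 0.74517×4.9628)/0.25483 = -2.8158 → z₀ = 0.05986 ft
V₃ = V₁ · ln(z₃/z₀)/ln(z₁/z₀) = 32.4 × 8.4289/5.7964 = 47.1149 knots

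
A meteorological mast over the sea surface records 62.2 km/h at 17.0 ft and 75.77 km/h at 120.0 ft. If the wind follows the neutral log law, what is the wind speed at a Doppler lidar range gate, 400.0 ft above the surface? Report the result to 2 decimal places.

Log law: V ∝ ln(z/z₀). From the pair, with r = V₁/V₂ = 0.82091,
ln z₀ = (ln z₁ − r·ln z₂)/(1 − r) = (2.8332 − 0.82091×4.7875)/0.17909 = -6.1245 → z₀ = 0.002189 ft
V₃ = V₁ · ln(z₃/z₀)/ln(z₁/z₀) = 62.2 × 12.1160/8.9577 = 84.1301 km/h

84.13 km/h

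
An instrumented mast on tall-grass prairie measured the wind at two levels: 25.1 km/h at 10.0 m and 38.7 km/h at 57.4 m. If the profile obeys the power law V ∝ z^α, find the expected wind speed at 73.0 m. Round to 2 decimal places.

First find α: α = ln(V₂/V₁)/ln(z₂/z₁) = ln(38.7/25.1)/ln(57.4/10.0) = 0.43297/1.74746 = 0.2478
Extrapolate from 57.4 m to 73.0 m: V₃ = 38.7 × (73.0/57.4)^0.2478 = 38.7 × 1.0614 = 41.0753 km/h

41.08 km/h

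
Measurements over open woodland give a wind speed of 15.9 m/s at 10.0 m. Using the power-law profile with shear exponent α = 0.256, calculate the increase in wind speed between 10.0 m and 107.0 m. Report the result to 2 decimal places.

13.27 m/s

Power law: V₂ = V₁ · (z₂/z₁)^α = 15.9 × (10.7000)^0.256 = 29.1689 m/s
ΔV = 29.1689 − 15.9 = 13.2689 m/s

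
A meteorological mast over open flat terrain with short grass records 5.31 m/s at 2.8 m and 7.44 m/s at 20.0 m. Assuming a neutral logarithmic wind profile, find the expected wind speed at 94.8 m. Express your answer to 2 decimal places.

Log law: V ∝ ln(z/z₀). From the pair, with r = V₁/V₂ = 0.71371,
ln z₀ = (ln z₁ − r·ln z₂)/(1 − r) = (1.0296 − 0.71371×2.9957)/0.28629 = -3.8718 → z₀ = 0.02082 m
V₃ = V₁ · ln(z₃/z₀)/ln(z₁/z₀) = 5.31 × 8.4236/4.9014 = 9.1257 m/s

9.13 m/s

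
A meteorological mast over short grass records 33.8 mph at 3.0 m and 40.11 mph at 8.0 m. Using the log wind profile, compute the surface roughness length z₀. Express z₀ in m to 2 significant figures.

Log law: V(z) ∝ ln(z/z₀). With r = V₁/V₂ = 33.8/40.11 = 0.84268,
r · ln(z₂/z₀) = ln(z₁/z₀) ⇒ ln z₀ = (ln z₁ − r·ln z₂)/(1 − r)
ln z₀ = (1.09861 − 0.84268×2.07944) / 0.15732 = -4.1553
z₀ = exp(-4.1553) = 0.01568 m

z₀ ≈ 0.016 m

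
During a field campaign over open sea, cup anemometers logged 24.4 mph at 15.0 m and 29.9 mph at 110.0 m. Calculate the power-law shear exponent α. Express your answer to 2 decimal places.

Power law: V₂/V₁ = (z₂/z₁)^α ⇒ α = ln(V₂/V₁) / ln(z₂/z₁)
α = ln(29.9/24.4) / ln(110.0/15.0) = ln(1.2254) / ln(7.3333)
  = 0.20328 / 1.99243 = 0.10202

α ≈ 0.10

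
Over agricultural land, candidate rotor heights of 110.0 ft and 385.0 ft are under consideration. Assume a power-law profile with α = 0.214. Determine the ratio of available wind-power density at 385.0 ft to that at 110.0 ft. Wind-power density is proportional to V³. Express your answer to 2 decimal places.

2.24

Speed ratio: V_B/V_A = (z_B/z_A)^α = (385.0/110.0)^0.214 = (3.5000)^0.214 = 1.30747
Power-density ratio: P_B/P_A = (V_B/V_A)³ = (1.30747)³ = 2.23507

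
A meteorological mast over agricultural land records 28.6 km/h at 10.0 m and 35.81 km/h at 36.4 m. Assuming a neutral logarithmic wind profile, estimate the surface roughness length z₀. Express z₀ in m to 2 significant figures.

Log law: V(z) ∝ ln(z/z₀). With r = V₁/V₂ = 28.6/35.81 = 0.79866,
r · ln(z₂/z₀) = ln(z₁/z₀) ⇒ ln z₀ = (ln z₁ − r·ln z₂)/(1 − r)
ln z₀ = (2.30259 − 0.79866×3.59457) / 0.20134 = -2.8223
z₀ = exp(-2.8223) = 0.05947 m

z₀ ≈ 0.059 m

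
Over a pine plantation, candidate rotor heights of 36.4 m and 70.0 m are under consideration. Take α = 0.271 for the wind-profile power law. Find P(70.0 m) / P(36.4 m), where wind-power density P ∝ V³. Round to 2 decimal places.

1.70

Speed ratio: V_B/V_A = (z_B/z_A)^α = (70.0/36.4)^0.271 = (1.9231)^0.271 = 1.19389
Power-density ratio: P_B/P_A = (V_B/V_A)³ = (1.19389)³ = 1.70172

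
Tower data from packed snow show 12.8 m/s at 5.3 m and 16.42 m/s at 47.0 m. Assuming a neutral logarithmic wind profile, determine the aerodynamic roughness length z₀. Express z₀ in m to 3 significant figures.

Log law: V(z) ∝ ln(z/z₀). With r = V₁/V₂ = 12.8/16.42 = 0.77954,
r · ln(z₂/z₀) = ln(z₁/z₀) ⇒ ln z₀ = (ln z₁ − r·ln z₂)/(1 − r)
ln z₀ = (1.66771 − 0.77954×3.85015) / 0.22046 = -6.0492
z₀ = exp(-6.0492) = 0.002360 m

z₀ ≈ 0.00236 m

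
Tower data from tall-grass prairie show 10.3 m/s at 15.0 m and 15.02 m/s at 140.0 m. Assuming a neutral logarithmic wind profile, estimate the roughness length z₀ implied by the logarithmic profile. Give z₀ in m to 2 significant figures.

z₀ ≈ 0.11 m

Log law: V(z) ∝ ln(z/z₀). With r = V₁/V₂ = 10.3/15.02 = 0.68575,
r · ln(z₂/z₀) = ln(z₁/z₀) ⇒ ln z₀ = (ln z₁ − r·ln z₂)/(1 − r)
ln z₀ = (2.70805 − 0.68575×4.94164) / 0.31425 = -2.1661
z₀ = exp(-2.1661) = 0.1146 m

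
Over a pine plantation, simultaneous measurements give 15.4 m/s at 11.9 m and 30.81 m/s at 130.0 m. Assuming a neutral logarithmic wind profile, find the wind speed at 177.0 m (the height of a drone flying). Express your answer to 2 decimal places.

Log law: V ∝ ln(z/z₀). From the pair, with r = V₁/V₂ = 0.49984,
ln z₀ = (ln z₁ − r·ln z₂)/(1 − r) = (2.4765 − 0.49984×4.8675)/0.50016 = 0.0871 → z₀ = 1.091 m
V₃ = V₁ · ln(z₃/z₀)/ln(z₁/z₀) = 15.4 × 5.0891/2.3894 = 32.7990 m/s

32.80 m/s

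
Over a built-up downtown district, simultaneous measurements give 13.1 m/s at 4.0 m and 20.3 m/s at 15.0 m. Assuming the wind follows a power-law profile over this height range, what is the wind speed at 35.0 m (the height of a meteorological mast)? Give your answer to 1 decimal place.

First find α: α = ln(V₂/V₁)/ln(z₂/z₁) = ln(20.3/13.1)/ln(15.0/4.0) = 0.43801/1.32176 = 0.3314
Extrapolate from 15.0 m to 35.0 m: V₃ = 20.3 × (35.0/15.0)^0.3314 = 20.3 × 1.3242 = 26.8805 m/s

26.9 m/s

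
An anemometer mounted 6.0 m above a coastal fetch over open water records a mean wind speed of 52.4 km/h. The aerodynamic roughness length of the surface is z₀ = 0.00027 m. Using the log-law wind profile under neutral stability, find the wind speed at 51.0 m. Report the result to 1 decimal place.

Log law: V(z) ∝ ln(z/z₀), so V₂/V₁ = ln(z₂/z₀) / ln(z₁/z₀).
ln(51.0/0.00027) = 12.1489, ln(6.0/0.00027) = 10.0088
V₂ = 52.4 × 12.1489/10.0088 = 52.4 × 1.2138 = 63.6040 km/h

63.6 km/h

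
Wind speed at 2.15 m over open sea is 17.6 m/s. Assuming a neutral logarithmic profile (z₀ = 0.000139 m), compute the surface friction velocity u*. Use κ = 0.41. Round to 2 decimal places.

Log law: V(z) = (u*/κ) · ln(z/z₀) ⇒ u* = κ · V / ln(z/z₀)
u* = 0.41 × 17.6 / ln(2.15/0.000139) = 0.41 × 17.6 / 9.6465
   = 7.2160 / 9.6465 = 0.7480 m/s

u* ≈ 0.75 m/s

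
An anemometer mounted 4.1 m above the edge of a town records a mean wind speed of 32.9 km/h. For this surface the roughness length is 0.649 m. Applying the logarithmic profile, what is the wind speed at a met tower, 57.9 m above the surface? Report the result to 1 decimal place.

Log law: V(z) ∝ ln(z/z₀), so V₂/V₁ = ln(z₂/z₀) / ln(z₁/z₀).
ln(57.9/0.649) = 4.4910, ln(4.1/0.649) = 1.8433
V₂ = 32.9 × 4.4910/1.8433 = 32.9 × 2.4364 = 80.1576 km/h

80.2 km/h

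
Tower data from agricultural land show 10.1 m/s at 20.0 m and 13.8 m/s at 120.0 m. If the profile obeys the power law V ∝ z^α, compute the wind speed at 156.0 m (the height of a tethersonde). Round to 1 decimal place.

First find α: α = ln(V₂/V₁)/ln(z₂/z₁) = ln(13.8/10.1)/ln(120.0/20.0) = 0.31213/1.79176 = 0.1742
Extrapolate from 120.0 m to 156.0 m: V₃ = 13.8 × (156.0/120.0)^0.1742 = 13.8 × 1.0468 = 14.4454 m/s

14.4 m/s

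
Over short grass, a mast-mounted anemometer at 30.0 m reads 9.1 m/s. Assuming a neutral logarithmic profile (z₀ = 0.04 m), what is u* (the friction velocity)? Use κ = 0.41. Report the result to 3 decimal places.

u* ≈ 0.564 m/s

Log law: V(z) = (u*/κ) · ln(z/z₀) ⇒ u* = κ · V / ln(z/z₀)
u* = 0.41 × 9.1 / ln(30.0/0.04) = 0.41 × 9.1 / 6.6201
   = 3.7310 / 6.6201 = 0.5636 m/s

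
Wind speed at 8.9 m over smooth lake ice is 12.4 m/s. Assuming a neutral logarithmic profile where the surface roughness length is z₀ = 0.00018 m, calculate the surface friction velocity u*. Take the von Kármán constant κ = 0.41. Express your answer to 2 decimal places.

u* ≈ 0.47 m/s

Log law: V(z) = (u*/κ) · ln(z/z₀) ⇒ u* = κ · V / ln(z/z₀)
u* = 0.41 × 12.4 / ln(8.9/0.00018) = 0.41 × 12.4 / 10.8086
   = 5.0840 / 10.8086 = 0.4704 m/s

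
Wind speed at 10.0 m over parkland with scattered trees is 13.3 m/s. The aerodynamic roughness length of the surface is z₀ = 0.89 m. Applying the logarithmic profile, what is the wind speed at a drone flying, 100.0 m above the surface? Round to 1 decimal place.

Log law: V(z) ∝ ln(z/z₀), so V₂/V₁ = ln(z₂/z₀) / ln(z₁/z₀).
ln(100.0/0.89) = 4.7217, ln(10.0/0.89) = 2.4191
V₂ = 13.3 × 4.7217/2.4191 = 13.3 × 1.9518 = 25.9593 m/s

26.0 m/s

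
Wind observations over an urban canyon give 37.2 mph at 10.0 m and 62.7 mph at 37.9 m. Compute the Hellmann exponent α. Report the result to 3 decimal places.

Power law: V₂/V₁ = (z₂/z₁)^α ⇒ α = ln(V₂/V₁) / ln(z₂/z₁)
α = ln(62.7/37.2) / ln(37.9/10.0) = ln(1.6855) / ln(3.7900)
  = 0.52205 / 1.33237 = 0.39182

α ≈ 0.392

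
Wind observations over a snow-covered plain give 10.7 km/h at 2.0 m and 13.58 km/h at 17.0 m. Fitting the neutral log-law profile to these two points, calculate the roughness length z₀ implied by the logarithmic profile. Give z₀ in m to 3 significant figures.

z₀ ≈ 0.000705 m

Log law: V(z) ∝ ln(z/z₀). With r = V₁/V₂ = 10.7/13.58 = 0.78792,
r · ln(z₂/z₀) = ln(z₁/z₀) ⇒ ln z₀ = (ln z₁ − r·ln z₂)/(1 − r)
ln z₀ = (0.69315 − 0.78792×2.83321) / 0.21208 = -7.2578
z₀ = exp(-7.2578) = 0.0007047 m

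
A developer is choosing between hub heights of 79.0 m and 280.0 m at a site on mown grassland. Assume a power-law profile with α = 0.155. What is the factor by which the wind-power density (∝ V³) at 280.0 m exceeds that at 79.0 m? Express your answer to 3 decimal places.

Speed ratio: V_B/V_A = (z_B/z_A)^α = (280.0/79.0)^0.155 = (3.5443)^0.155 = 1.21668
Power-density ratio: P_B/P_A = (V_B/V_A)³ = (1.21668)³ = 1.80108

1.801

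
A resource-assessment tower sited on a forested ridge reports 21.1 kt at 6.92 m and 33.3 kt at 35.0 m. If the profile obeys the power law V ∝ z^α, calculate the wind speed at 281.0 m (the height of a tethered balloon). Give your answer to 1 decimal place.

First find α: α = ln(V₂/V₁)/ln(z₂/z₁) = ln(33.3/21.1)/ln(35.0/6.92) = 0.45628/1.62093 = 0.2815
Extrapolate from 35.0 m to 281.0 m: V₃ = 33.3 × (281.0/35.0)^0.2815 = 33.3 × 1.7974 = 59.8543 kt

59.9 kt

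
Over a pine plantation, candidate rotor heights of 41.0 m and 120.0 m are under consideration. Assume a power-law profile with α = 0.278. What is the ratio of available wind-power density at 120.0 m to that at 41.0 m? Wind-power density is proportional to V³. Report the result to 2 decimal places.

Speed ratio: V_B/V_A = (z_B/z_A)^α = (120.0/41.0)^0.278 = (2.9268)^0.278 = 1.34790
Power-density ratio: P_B/P_A = (V_B/V_A)³ = (1.34790)³ = 2.44892

2.45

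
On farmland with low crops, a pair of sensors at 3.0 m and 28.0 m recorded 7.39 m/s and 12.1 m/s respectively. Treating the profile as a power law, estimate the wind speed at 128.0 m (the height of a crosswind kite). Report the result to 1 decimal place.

16.9 m/s

First find α: α = ln(V₂/V₁)/ln(z₂/z₁) = ln(12.1/7.39)/ln(28.0/3.0) = 0.49308/2.23359 = 0.2208
Extrapolate from 28.0 m to 128.0 m: V₃ = 12.1 × (128.0/28.0)^0.2208 = 12.1 × 1.3987 = 16.9237 m/s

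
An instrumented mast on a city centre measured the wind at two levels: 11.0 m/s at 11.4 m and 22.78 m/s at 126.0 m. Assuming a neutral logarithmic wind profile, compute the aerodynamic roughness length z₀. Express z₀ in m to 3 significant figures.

Log law: V(z) ∝ ln(z/z₀). With r = V₁/V₂ = 11.0/22.78 = 0.48288,
r · ln(z₂/z₀) = ln(z₁/z₀) ⇒ ln z₀ = (ln z₁ − r·ln z₂)/(1 − r)
ln z₀ = (2.43361 − 0.48288×4.83628) / 0.51712 = 0.1900
z₀ = exp(0.1900) = 1.209 m

z₀ ≈ 1.21 m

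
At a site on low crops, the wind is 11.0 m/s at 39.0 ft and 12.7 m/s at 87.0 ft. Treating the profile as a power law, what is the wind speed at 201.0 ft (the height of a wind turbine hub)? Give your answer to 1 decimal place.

First find α: α = ln(V₂/V₁)/ln(z₂/z₁) = ln(12.7/11.0)/ln(87.0/39.0) = 0.14371/0.80235 = 0.1791
Extrapolate from 87.0 ft to 201.0 ft: V₃ = 12.7 × (201.0/87.0)^0.1791 = 12.7 × 1.1618 = 14.7551 m/s

14.8 m/s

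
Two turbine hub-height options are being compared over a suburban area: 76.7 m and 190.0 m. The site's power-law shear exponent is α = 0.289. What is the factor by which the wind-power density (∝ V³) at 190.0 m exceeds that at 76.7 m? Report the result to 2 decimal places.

2.20

Speed ratio: V_B/V_A = (z_B/z_A)^α = (190.0/76.7)^0.289 = (2.4772)^0.289 = 1.29973
Power-density ratio: P_B/P_A = (V_B/V_A)³ = (1.29973)³ = 2.19564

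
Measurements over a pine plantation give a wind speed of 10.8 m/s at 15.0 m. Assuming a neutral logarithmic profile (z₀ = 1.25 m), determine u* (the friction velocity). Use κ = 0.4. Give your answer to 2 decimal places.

Log law: V(z) = (u*/κ) · ln(z/z₀) ⇒ u* = κ · V / ln(z/z₀)
u* = 0.4 × 10.8 / ln(15.0/1.25) = 0.4 × 10.8 / 2.4849
   = 4.3200 / 2.4849 = 1.7385 m/s

u* ≈ 1.74 m/s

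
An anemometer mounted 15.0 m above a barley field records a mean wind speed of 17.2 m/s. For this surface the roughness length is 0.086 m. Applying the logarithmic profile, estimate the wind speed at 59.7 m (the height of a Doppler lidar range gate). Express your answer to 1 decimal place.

21.8 m/s

Log law: V(z) ∝ ln(z/z₀), so V₂/V₁ = ln(z₂/z₀) / ln(z₁/z₀).
ln(59.7/0.086) = 6.5427, ln(15.0/0.086) = 5.1615
V₂ = 17.2 × 6.5427/5.1615 = 17.2 × 1.2676 = 21.8030 m/s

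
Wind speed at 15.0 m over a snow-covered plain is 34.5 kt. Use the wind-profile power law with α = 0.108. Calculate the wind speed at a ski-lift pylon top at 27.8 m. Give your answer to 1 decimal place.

36.9 kt

Power-law profile: V₂ = V₁ · (z₂/z₁)^α
V₂ = 34.5 × (27.8/15.0)^0.108 = 34.5 × (1.8533)^0.108
    = 34.5 × 1.0689 = 36.8772 kt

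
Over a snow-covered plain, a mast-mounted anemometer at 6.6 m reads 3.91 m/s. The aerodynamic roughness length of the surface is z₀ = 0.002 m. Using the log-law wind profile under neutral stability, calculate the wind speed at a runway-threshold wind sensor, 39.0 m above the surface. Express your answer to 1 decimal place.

4.8 m/s

Log law: V(z) ∝ ln(z/z₀), so V₂/V₁ = ln(z₂/z₀) / ln(z₁/z₀).
ln(39.0/0.002) = 9.8782, ln(6.6/0.002) = 8.1017
V₂ = 3.91 × 9.8782/8.1017 = 3.91 × 1.2193 = 4.7674 m/s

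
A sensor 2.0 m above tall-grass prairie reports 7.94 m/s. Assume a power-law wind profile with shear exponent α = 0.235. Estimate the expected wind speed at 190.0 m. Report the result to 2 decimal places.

Power-law profile: V₂ = V₁ · (z₂/z₁)^α
V₂ = 7.94 × (190.0/2.0)^0.235 = 7.94 × (95.0000)^0.235
    = 7.94 × 2.9158 = 23.1518 m/s

23.15 m/s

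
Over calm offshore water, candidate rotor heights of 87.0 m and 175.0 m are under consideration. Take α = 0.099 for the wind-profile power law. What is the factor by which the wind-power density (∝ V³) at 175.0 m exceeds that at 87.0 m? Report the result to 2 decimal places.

Speed ratio: V_B/V_A = (z_B/z_A)^α = (175.0/87.0)^0.099 = (2.0115)^0.099 = 1.07164
Power-density ratio: P_B/P_A = (V_B/V_A)³ = (1.07164)³ = 1.23068

1.23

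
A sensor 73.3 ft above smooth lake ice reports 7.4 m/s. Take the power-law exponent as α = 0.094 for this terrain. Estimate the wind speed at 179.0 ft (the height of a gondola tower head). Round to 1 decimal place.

Power-law profile: V₂ = V₁ · (z₂/z₁)^α
V₂ = 7.4 × (179.0/73.3)^0.094 = 7.4 × (2.4420)^0.094
    = 7.4 × 1.0875 = 8.0479 m/s

8.0 m/s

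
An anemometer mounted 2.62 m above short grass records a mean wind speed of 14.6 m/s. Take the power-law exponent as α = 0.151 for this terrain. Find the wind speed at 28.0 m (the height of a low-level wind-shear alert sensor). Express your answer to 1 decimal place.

20.9 m/s

Power-law profile: V₂ = V₁ · (z₂/z₁)^α
V₂ = 14.6 × (28.0/2.62)^0.151 = 14.6 × (10.6870)^0.151
    = 14.6 × 1.4301 = 20.8790 m/s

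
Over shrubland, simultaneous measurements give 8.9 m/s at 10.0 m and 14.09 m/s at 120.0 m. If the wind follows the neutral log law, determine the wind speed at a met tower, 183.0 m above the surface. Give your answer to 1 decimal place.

Log law: V ∝ ln(z/z₀). From the pair, with r = V₁/V₂ = 0.63165,
ln z₀ = (ln z₁ − r·ln z₂)/(1 − r) = (2.3026 − 0.63165×4.7875)/0.36835 = -1.9586 → z₀ = 0.1411 m
V₃ = V₁ · ln(z₃/z₀)/ln(z₁/z₀) = 8.9 × 7.1681/4.2612 = 14.9714 m/s

15.0 m/s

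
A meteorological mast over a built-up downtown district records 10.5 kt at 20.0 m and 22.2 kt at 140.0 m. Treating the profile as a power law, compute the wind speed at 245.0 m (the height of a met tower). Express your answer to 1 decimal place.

First find α: α = ln(V₂/V₁)/ln(z₂/z₁) = ln(22.2/10.5)/ln(140.0/20.0) = 0.74872/1.94591 = 0.3848
Extrapolate from 140.0 m to 245.0 m: V₃ = 22.2 × (245.0/140.0)^0.3848 = 22.2 × 1.2403 = 27.5338 kt

27.5 kt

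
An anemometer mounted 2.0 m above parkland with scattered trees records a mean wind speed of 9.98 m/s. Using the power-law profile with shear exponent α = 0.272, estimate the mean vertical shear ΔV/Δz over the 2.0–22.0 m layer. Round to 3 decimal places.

0.459 m/s/m

Power law: V₂ = V₁ · (z₂/z₁)^α = 9.98 × (11.0000)^0.272 = 19.1597 m/s
ΔV/Δz = (19.1597 − 9.98)/(22.0 − 2.0) = 9.1797/20.0000 = 0.45899 m/s/m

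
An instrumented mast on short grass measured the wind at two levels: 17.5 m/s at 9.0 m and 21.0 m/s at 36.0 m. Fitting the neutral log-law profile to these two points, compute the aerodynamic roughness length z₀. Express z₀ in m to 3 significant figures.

Log law: V(z) ∝ ln(z/z₀). With r = V₁/V₂ = 17.5/21.0 = 0.83333,
r · ln(z₂/z₀) = ln(z₁/z₀) ⇒ ln z₀ = (ln z₁ − r·ln z₂)/(1 − r)
ln z₀ = (2.19722 − 0.83333×3.58352) / 0.16667 = -4.7342
z₀ = exp(-4.7342) = 0.008789 m

z₀ ≈ 0.00879 m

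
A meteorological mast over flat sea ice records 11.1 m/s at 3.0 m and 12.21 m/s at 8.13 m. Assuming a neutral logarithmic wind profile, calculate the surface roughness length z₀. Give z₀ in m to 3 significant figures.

z₀ ≈ 0.000140 m

Log law: V(z) ∝ ln(z/z₀). With r = V₁/V₂ = 11.1/12.21 = 0.90909,
r · ln(z₂/z₀) = ln(z₁/z₀) ⇒ ln z₀ = (ln z₁ − r·ln z₂)/(1 − r)
ln z₀ = (1.09861 − 0.90909×2.09556) / 0.09091 = -8.8709
z₀ = exp(-8.8709) = 0.0001404 m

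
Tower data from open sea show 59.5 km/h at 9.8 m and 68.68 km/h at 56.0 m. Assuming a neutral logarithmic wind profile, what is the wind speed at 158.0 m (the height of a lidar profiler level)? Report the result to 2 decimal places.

74.14 km/h

Log law: V ∝ ln(z/z₀). From the pair, with r = V₁/V₂ = 0.86634,
ln z₀ = (ln z₁ − r·ln z₂)/(1 − r) = (2.2824 − 0.86634×4.0254)/0.13366 = -9.0146 → z₀ = 0.0001216 m
V₃ = V₁ · ln(z₃/z₀)/ln(z₁/z₀) = 59.5 × 14.0772/11.2970 = 74.1430 km/h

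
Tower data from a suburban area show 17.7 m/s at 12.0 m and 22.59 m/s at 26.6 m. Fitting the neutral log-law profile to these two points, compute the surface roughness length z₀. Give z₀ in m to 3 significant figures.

z₀ ≈ 0.673 m

Log law: V(z) ∝ ln(z/z₀). With r = V₁/V₂ = 17.7/22.59 = 0.78353,
r · ln(z₂/z₀) = ln(z₁/z₀) ⇒ ln z₀ = (ln z₁ − r·ln z₂)/(1 − r)
ln z₀ = (2.48491 − 0.78353×3.28091) / 0.21647 = -0.3963
z₀ = exp(-0.3963) = 0.6728 m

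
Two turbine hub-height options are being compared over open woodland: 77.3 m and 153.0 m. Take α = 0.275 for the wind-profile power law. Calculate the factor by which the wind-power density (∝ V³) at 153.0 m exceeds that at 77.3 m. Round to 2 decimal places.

1.76

Speed ratio: V_B/V_A = (z_B/z_A)^α = (153.0/77.3)^0.275 = (1.9793)^0.275 = 1.20654
Power-density ratio: P_B/P_A = (V_B/V_A)³ = (1.20654)³ = 1.75640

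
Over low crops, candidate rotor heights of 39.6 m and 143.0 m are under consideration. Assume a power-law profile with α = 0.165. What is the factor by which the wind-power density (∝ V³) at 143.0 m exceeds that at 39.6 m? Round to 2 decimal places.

Speed ratio: V_B/V_A = (z_B/z_A)^α = (143.0/39.6)^0.165 = (3.6111)^0.165 = 1.23598
Power-density ratio: P_B/P_A = (V_B/V_A)³ = (1.23598)³ = 1.88813

1.89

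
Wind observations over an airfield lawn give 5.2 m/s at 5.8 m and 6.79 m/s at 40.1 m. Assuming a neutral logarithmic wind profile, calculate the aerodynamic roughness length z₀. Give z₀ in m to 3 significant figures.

z₀ ≈ 0.0104 m

Log law: V(z) ∝ ln(z/z₀). With r = V₁/V₂ = 5.2/6.79 = 0.76583,
r · ln(z₂/z₀) = ln(z₁/z₀) ⇒ ln z₀ = (ln z₁ − r·ln z₂)/(1 − r)
ln z₀ = (1.75786 − 0.76583×3.69138) / 0.23417 = -4.5656
z₀ = exp(-4.5656) = 0.01040 m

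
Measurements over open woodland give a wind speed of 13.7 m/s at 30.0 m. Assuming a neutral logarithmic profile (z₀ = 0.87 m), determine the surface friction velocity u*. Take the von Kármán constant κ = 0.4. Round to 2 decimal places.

u* ≈ 1.55 m/s

Log law: V(z) = (u*/κ) · ln(z/z₀) ⇒ u* = κ · V / ln(z/z₀)
u* = 0.4 × 13.7 / ln(30.0/0.87) = 0.4 × 13.7 / 3.5405
   = 5.4800 / 3.5405 = 1.5478 m/s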